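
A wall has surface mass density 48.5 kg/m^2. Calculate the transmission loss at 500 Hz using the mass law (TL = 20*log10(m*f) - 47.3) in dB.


Given values:
  m = 48.5 kg/m^2, f = 500 Hz
Formula: TL = 20 * log10(m * f) - 47.3
Compute m * f = 48.5 * 500 = 24250.0
Compute log10(24250.0) = 4.384712
Compute 20 * 4.384712 = 87.6942
TL = 87.6942 - 47.3 = 40.39

40.39 dB


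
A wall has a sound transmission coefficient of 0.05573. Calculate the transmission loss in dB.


Given values:
  tau = 0.05573
Formula: TL = 10 * log10(1 / tau)
Compute 1 / tau = 1 / 0.05573 = 17.9437
Compute log10(17.9437) = 1.253912
TL = 10 * 1.253912 = 12.54

12.54 dB


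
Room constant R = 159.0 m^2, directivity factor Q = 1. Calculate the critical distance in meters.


Given values:
  R = 159.0 m^2, Q = 1
Formula: d_c = 0.141 * sqrt(Q * R)
Compute Q * R = 1 * 159.0 = 159.0
Compute sqrt(159.0) = 12.6095
d_c = 0.141 * 12.6095 = 1.778

1.778 m


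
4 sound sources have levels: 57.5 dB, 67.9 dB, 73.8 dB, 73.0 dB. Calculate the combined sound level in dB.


Formula: L_total = 10 * log10( sum(10^(Li/10)) )
  Source 1: 10^(57.5/10) = 562341.3252
  Source 2: 10^(67.9/10) = 6165950.0186
  Source 3: 10^(73.8/10) = 23988329.1902
  Source 4: 10^(73.0/10) = 19952623.1497
Sum of linear values = 50669243.6837
L_total = 10 * log10(50669243.6837) = 77.05

77.05 dB


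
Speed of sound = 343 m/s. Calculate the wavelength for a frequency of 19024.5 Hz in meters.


Given values:
  c = 343 m/s, f = 19024.5 Hz
Formula: lambda = c / f
lambda = 343 / 19024.5
lambda = 0.018

0.018 m


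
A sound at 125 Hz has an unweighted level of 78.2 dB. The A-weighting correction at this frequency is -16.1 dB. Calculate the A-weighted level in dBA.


Given values:
  SPL = 78.2 dB
  A-weighting at 125 Hz = -16.1 dB
Formula: L_A = SPL + A_weight
L_A = 78.2 + (-16.1)
L_A = 62.1

62.1 dBA


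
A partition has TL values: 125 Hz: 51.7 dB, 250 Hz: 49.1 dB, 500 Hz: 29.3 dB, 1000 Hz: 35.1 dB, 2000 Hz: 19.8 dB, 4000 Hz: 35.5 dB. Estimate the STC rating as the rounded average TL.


Given TL values at each frequency:
  125 Hz: 51.7 dB
  250 Hz: 49.1 dB
  500 Hz: 29.3 dB
  1000 Hz: 35.1 dB
  2000 Hz: 19.8 dB
  4000 Hz: 35.5 dB
Formula: STC ~ round(average of TL values)
Sum = 51.7 + 49.1 + 29.3 + 35.1 + 19.8 + 35.5 = 220.5
Average = 220.5 / 6 = 36.75
Rounded: 37

37


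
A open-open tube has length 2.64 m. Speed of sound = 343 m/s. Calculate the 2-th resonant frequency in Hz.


Given values:
  Tube type: open-open, L = 2.64 m, c = 343 m/s, n = 2
Formula: f_n = n * c / (2 * L)
Compute 2 * L = 2 * 2.64 = 5.28
f = 2 * 343 / 5.28
f = 129.92

129.92 Hz


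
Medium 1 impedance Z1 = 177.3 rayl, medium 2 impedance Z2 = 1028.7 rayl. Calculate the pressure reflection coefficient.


Given values:
  Z1 = 177.3 rayl, Z2 = 1028.7 rayl
Formula: R = (Z2 - Z1) / (Z2 + Z1)
Numerator: Z2 - Z1 = 1028.7 - 177.3 = 851.4
Denominator: Z2 + Z1 = 1028.7 + 177.3 = 1206.0
R = 851.4 / 1206.0 = 0.706

0.706


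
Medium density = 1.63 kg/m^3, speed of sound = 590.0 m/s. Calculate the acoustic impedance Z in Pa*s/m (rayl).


Given values:
  rho = 1.63 kg/m^3
  c = 590.0 m/s
Formula: Z = rho * c
Z = 1.63 * 590.0
Z = 961.7

961.7 rayl


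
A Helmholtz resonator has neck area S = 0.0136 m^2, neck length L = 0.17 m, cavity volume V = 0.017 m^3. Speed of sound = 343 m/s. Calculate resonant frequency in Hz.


Given values:
  S = 0.0136 m^2, L = 0.17 m, V = 0.017 m^3, c = 343 m/s
Formula: f = (c / (2*pi)) * sqrt(S / (V * L))
Compute V * L = 0.017 * 0.17 = 0.00289
Compute S / (V * L) = 0.0136 / 0.00289 = 4.7059
Compute sqrt(4.7059) = 2.169309
Compute c / (2*pi) = 343 / 6.283185 = 54.590148
f = 54.590148 * 2.169309 = 118.42

118.42 Hz


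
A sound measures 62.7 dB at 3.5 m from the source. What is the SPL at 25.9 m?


Given values:
  SPL1 = 62.7 dB, r1 = 3.5 m, r2 = 25.9 m
Formula: SPL2 = SPL1 - 20 * log10(r2 / r1)
Compute ratio: r2 / r1 = 25.9 / 3.5 = 7.4
Compute log10: log10(7.4) = 0.869232
Compute drop: 20 * 0.869232 = 17.3846
SPL2 = 62.7 - 17.3846 = 45.32

45.32 dB


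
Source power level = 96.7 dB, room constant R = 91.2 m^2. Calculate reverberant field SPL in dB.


Given values:
  Lw = 96.7 dB, R = 91.2 m^2
Formula: SPL = Lw + 10 * log10(4 / R)
Compute 4 / R = 4 / 91.2 = 0.04386
Compute 10 * log10(0.04386) = -13.5793
SPL = 96.7 + (-13.5793) = 83.12

83.12 dB


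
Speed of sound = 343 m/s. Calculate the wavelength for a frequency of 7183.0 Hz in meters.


Given values:
  c = 343 m/s, f = 7183.0 Hz
Formula: lambda = c / f
lambda = 343 / 7183.0
lambda = 0.0478

0.0478 m


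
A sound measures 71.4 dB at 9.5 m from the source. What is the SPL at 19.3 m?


Given values:
  SPL1 = 71.4 dB, r1 = 9.5 m, r2 = 19.3 m
Formula: SPL2 = SPL1 - 20 * log10(r2 / r1)
Compute ratio: r2 / r1 = 19.3 / 9.5 = 2.0316
Compute log10: log10(2.0316) = 0.307838
Compute drop: 20 * 0.307838 = 6.1568
SPL2 = 71.4 - 6.1568 = 65.24

65.24 dB


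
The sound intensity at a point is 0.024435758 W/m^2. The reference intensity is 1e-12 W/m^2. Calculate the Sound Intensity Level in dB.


Given values:
  I = 0.024435758 W/m^2
  I_ref = 1e-12 W/m^2
Formula: SIL = 10 * log10(I / I_ref)
Compute ratio: I / I_ref = 24435758000
Compute log10: log10(24435758000) = 10.388026
Multiply: SIL = 10 * 10.388026 = 103.88

103.88 dB


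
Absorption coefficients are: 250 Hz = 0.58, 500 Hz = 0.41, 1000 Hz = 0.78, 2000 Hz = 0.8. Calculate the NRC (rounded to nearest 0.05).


Given values:
  a_250 = 0.58, a_500 = 0.41
  a_1000 = 0.78, a_2000 = 0.8
Formula: NRC = (a250 + a500 + a1000 + a2000) / 4
Sum = 0.58 + 0.41 + 0.78 + 0.8 = 2.57
NRC = 2.57 / 4 = 0.6425
Rounded to nearest 0.05: 0.65

0.65


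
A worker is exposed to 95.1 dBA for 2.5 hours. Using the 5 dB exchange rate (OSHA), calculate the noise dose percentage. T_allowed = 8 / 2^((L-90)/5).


Given values:
  L = 95.1 dBA, T = 2.5 hours
Formula: T_allowed = 8 / 2^((L - 90) / 5)
Compute exponent: (95.1 - 90) / 5 = 1.02
Compute 2^(1.02) = 2.027919
T_allowed = 8 / 2.027919 = 3.944931 hours
Dose = (T / T_allowed) * 100
Dose = (2.5 / 3.944931) * 100 = 63.37

63.37 %


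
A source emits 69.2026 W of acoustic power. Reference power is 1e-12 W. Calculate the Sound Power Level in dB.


Given values:
  W = 69.2026 W
  W_ref = 1e-12 W
Formula: SWL = 10 * log10(W / W_ref)
Compute ratio: W / W_ref = 69202600000000
Compute log10: log10(69202600000000) = 13.840122
Multiply: SWL = 10 * 13.840122 = 138.4

138.4 dB


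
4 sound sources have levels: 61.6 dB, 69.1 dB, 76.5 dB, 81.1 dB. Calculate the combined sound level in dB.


Formula: L_total = 10 * log10( sum(10^(Li/10)) )
  Source 1: 10^(61.6/10) = 1445439.7707
  Source 2: 10^(69.1/10) = 8128305.1616
  Source 3: 10^(76.5/10) = 44668359.2151
  Source 4: 10^(81.1/10) = 128824955.1693
Sum of linear values = 183067059.3167
L_total = 10 * log10(183067059.3167) = 82.63

82.63 dB


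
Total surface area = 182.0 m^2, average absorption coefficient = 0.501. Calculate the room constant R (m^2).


Given values:
  S = 182.0 m^2, alpha = 0.501
Formula: R = S * alpha / (1 - alpha)
Numerator: 182.0 * 0.501 = 91.182
Denominator: 1 - 0.501 = 0.499
R = 91.182 / 0.499 = 182.73

182.73 m^2


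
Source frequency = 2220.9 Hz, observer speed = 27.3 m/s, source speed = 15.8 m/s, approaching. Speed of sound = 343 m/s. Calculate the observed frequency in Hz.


Given values:
  f_s = 2220.9 Hz, v_o = 27.3 m/s, v_s = 15.8 m/s
  Direction: approaching
Formula: f_o = f_s * (c + v_o) / (c - v_s)
Numerator: c + v_o = 343 + 27.3 = 370.3
Denominator: c - v_s = 343 - 15.8 = 327.2
f_o = 2220.9 * 370.3 / 327.2 = 2513.45

2513.45 Hz


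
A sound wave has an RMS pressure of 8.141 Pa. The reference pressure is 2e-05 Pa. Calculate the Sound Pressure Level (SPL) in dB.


Given values:
  p = 8.141 Pa
  p_ref = 2e-05 Pa
Formula: SPL = 20 * log10(p / p_ref)
Compute ratio: p / p_ref = 8.141 / 2e-05 = 407050
Compute log10: log10(407050) = 5.609648
Multiply: SPL = 20 * 5.609648 = 112.19

112.19 dB


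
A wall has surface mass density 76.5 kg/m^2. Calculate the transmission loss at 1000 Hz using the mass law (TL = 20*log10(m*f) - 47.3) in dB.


Given values:
  m = 76.5 kg/m^2, f = 1000 Hz
Formula: TL = 20 * log10(m * f) - 47.3
Compute m * f = 76.5 * 1000 = 76500.0
Compute log10(76500.0) = 4.883661
Compute 20 * 4.883661 = 97.6732
TL = 97.6732 - 47.3 = 50.37

50.37 dB


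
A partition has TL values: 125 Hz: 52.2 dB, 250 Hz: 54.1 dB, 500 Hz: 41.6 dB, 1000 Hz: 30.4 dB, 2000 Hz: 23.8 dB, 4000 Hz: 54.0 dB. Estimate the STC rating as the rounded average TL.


Given TL values at each frequency:
  125 Hz: 52.2 dB
  250 Hz: 54.1 dB
  500 Hz: 41.6 dB
  1000 Hz: 30.4 dB
  2000 Hz: 23.8 dB
  4000 Hz: 54.0 dB
Formula: STC ~ round(average of TL values)
Sum = 52.2 + 54.1 + 41.6 + 30.4 + 23.8 + 54.0 = 256.1
Average = 256.1 / 6 = 42.68
Rounded: 43

43


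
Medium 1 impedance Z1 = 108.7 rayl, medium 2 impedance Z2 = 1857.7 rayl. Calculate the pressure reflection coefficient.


Given values:
  Z1 = 108.7 rayl, Z2 = 1857.7 rayl
Formula: R = (Z2 - Z1) / (Z2 + Z1)
Numerator: Z2 - Z1 = 1857.7 - 108.7 = 1749.0
Denominator: Z2 + Z1 = 1857.7 + 108.7 = 1966.4
R = 1749.0 / 1966.4 = 0.8894

0.8894


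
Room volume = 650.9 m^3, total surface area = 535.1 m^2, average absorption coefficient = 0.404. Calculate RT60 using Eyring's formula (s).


Given values:
  V = 650.9 m^3, S = 535.1 m^2, alpha = 0.404
Formula: RT60 = 0.161 * V / (-S * ln(1 - alpha))
Compute ln(1 - 0.404) = ln(0.596) = -0.517515
Denominator: -535.1 * -0.517515 = 276.9223
Numerator: 0.161 * 650.9 = 104.7949
RT60 = 104.7949 / 276.9223 = 0.378

0.378 s


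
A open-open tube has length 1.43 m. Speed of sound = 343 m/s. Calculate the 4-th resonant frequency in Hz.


Given values:
  Tube type: open-open, L = 1.43 m, c = 343 m/s, n = 4
Formula: f_n = n * c / (2 * L)
Compute 2 * L = 2 * 1.43 = 2.86
f = 4 * 343 / 2.86
f = 479.72

479.72 Hz


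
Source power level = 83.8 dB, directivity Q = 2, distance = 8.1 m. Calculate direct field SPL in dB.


Given values:
  Lw = 83.8 dB, Q = 2, r = 8.1 m
Formula: SPL = Lw + 10 * log10(Q / (4 * pi * r^2))
Compute 4 * pi * r^2 = 4 * pi * 8.1^2 = 824.4796
Compute Q / denom = 2 / 824.4796 = 0.00242577
Compute 10 * log10(0.00242577) = -26.1515
SPL = 83.8 + (-26.1515) = 57.65

57.65 dB


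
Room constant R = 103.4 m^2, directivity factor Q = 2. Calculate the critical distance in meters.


Given values:
  R = 103.4 m^2, Q = 2
Formula: d_c = 0.141 * sqrt(Q * R)
Compute Q * R = 2 * 103.4 = 206.8
Compute sqrt(206.8) = 14.3805
d_c = 0.141 * 14.3805 = 2.028

2.028 m


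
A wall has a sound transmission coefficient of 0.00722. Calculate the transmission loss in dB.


Given values:
  tau = 0.00722
Formula: TL = 10 * log10(1 / tau)
Compute 1 / tau = 1 / 0.00722 = 138.5042
Compute log10(138.5042) = 2.141463
TL = 10 * 2.141463 = 21.41

21.41 dB


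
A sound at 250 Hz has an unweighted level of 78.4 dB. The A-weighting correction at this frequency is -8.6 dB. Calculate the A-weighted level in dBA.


Given values:
  SPL = 78.4 dB
  A-weighting at 250 Hz = -8.6 dB
Formula: L_A = SPL + A_weight
L_A = 78.4 + (-8.6)
L_A = 69.8

69.8 dBA


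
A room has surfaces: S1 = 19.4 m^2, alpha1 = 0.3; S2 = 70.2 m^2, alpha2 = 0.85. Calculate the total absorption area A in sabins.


Given surfaces:
  Surface 1: 19.4 * 0.3 = 5.82
  Surface 2: 70.2 * 0.85 = 59.67
Formula: A = sum(Si * alpha_i)
A = 5.82 + 59.67
A = 65.49

65.49 sabins


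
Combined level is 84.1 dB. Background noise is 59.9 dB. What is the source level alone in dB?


Given values:
  L_total = 84.1 dB, L_bg = 59.9 dB
Formula: L_source = 10 * log10(10^(L_total/10) - 10^(L_bg/10))
Convert to linear:
  10^(84.1/10) = 257039578.2769
  10^(59.9/10) = 977237.221
Difference: 257039578.2769 - 977237.221 = 256062341.0559
L_source = 10 * log10(256062341.0559) = 84.08

84.08 dB


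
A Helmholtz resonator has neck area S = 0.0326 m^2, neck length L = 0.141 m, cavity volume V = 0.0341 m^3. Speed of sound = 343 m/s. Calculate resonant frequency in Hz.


Given values:
  S = 0.0326 m^2, L = 0.141 m, V = 0.0341 m^3, c = 343 m/s
Formula: f = (c / (2*pi)) * sqrt(S / (V * L))
Compute V * L = 0.0341 * 0.141 = 0.0048081
Compute S / (V * L) = 0.0326 / 0.0048081 = 6.7802
Compute sqrt(6.7802) = 2.603882
Compute c / (2*pi) = 343 / 6.283185 = 54.590148
f = 54.590148 * 2.603882 = 142.15

142.15 Hz


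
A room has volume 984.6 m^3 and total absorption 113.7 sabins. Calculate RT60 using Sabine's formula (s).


Given values:
  V = 984.6 m^3
  A = 113.7 sabins
Formula: RT60 = 0.161 * V / A
Numerator: 0.161 * 984.6 = 158.5206
RT60 = 158.5206 / 113.7 = 1.394

1.394 s


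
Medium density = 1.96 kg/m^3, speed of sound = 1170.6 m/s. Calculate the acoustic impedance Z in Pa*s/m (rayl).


Given values:
  rho = 1.96 kg/m^3
  c = 1170.6 m/s
Formula: Z = rho * c
Z = 1.96 * 1170.6
Z = 2294.38

2294.38 rayl


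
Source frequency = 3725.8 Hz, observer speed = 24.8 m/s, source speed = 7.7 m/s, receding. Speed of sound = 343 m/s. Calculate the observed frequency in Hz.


Given values:
  f_s = 3725.8 Hz, v_o = 24.8 m/s, v_s = 7.7 m/s
  Direction: receding
Formula: f_o = f_s * (c - v_o) / (c + v_s)
Numerator: c - v_o = 343 - 24.8 = 318.2
Denominator: c + v_s = 343 + 7.7 = 350.7
f_o = 3725.8 * 318.2 / 350.7 = 3380.52

3380.52 Hz


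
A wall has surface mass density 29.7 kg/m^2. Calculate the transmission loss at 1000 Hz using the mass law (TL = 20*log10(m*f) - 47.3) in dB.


Given values:
  m = 29.7 kg/m^2, f = 1000 Hz
Formula: TL = 20 * log10(m * f) - 47.3
Compute m * f = 29.7 * 1000 = 29700.0
Compute log10(29700.0) = 4.472756
Compute 20 * 4.472756 = 89.4551
TL = 89.4551 - 47.3 = 42.16

42.16 dB


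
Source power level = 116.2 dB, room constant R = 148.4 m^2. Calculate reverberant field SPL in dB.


Given values:
  Lw = 116.2 dB, R = 148.4 m^2
Formula: SPL = Lw + 10 * log10(4 / R)
Compute 4 / R = 4 / 148.4 = 0.026954
Compute 10 * log10(0.026954) = -15.6938
SPL = 116.2 + (-15.6938) = 100.51

100.51 dB


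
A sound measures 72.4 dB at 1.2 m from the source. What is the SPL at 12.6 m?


Given values:
  SPL1 = 72.4 dB, r1 = 1.2 m, r2 = 12.6 m
Formula: SPL2 = SPL1 - 20 * log10(r2 / r1)
Compute ratio: r2 / r1 = 12.6 / 1.2 = 10.5
Compute log10: log10(10.5) = 1.021189
Compute drop: 20 * 1.021189 = 20.4238
SPL2 = 72.4 - 20.4238 = 51.98

51.98 dB


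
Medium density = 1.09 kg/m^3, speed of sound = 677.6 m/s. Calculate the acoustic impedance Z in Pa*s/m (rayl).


Given values:
  rho = 1.09 kg/m^3
  c = 677.6 m/s
Formula: Z = rho * c
Z = 1.09 * 677.6
Z = 738.58

738.58 rayl


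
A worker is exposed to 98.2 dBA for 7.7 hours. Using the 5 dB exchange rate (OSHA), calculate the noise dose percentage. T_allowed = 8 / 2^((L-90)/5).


Given values:
  L = 98.2 dBA, T = 7.7 hours
Formula: T_allowed = 8 / 2^((L - 90) / 5)
Compute exponent: (98.2 - 90) / 5 = 1.64
Compute 2^(1.64) = 3.116658
T_allowed = 8 / 3.116658 = 2.566852 hours
Dose = (T / T_allowed) * 100
Dose = (7.7 / 2.566852) * 100 = 299.98

299.98 %


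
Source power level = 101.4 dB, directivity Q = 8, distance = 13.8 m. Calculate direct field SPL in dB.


Given values:
  Lw = 101.4 dB, Q = 8, r = 13.8 m
Formula: SPL = Lw + 10 * log10(Q / (4 * pi * r^2))
Compute 4 * pi * r^2 = 4 * pi * 13.8^2 = 2393.1396
Compute Q / denom = 8 / 2393.1396 = 0.00334289
Compute 10 * log10(0.00334289) = -24.7588
SPL = 101.4 + (-24.7588) = 76.64

76.64 dB


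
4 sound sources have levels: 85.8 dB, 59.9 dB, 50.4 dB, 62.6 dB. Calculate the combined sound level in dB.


Formula: L_total = 10 * log10( sum(10^(Li/10)) )
  Source 1: 10^(85.8/10) = 380189396.3206
  Source 2: 10^(59.9/10) = 977237.221
  Source 3: 10^(50.4/10) = 109647.8196
  Source 4: 10^(62.6/10) = 1819700.8586
Sum of linear values = 383095982.2198
L_total = 10 * log10(383095982.2198) = 85.83

85.83 dB


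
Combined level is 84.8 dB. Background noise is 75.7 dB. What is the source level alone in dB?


Given values:
  L_total = 84.8 dB, L_bg = 75.7 dB
Formula: L_source = 10 * log10(10^(L_total/10) - 10^(L_bg/10))
Convert to linear:
  10^(84.8/10) = 301995172.0402
  10^(75.7/10) = 37153522.9097
Difference: 301995172.0402 - 37153522.9097 = 264841649.1305
L_source = 10 * log10(264841649.1305) = 84.23

84.23 dB


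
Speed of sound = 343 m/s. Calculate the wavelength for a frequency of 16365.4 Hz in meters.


Given values:
  c = 343 m/s, f = 16365.4 Hz
Formula: lambda = c / f
lambda = 343 / 16365.4
lambda = 0.021

0.021 m


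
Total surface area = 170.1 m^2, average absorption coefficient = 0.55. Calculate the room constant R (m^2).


Given values:
  S = 170.1 m^2, alpha = 0.55
Formula: R = S * alpha / (1 - alpha)
Numerator: 170.1 * 0.55 = 93.555
Denominator: 1 - 0.55 = 0.45
R = 93.555 / 0.45 = 207.9

207.9 m^2


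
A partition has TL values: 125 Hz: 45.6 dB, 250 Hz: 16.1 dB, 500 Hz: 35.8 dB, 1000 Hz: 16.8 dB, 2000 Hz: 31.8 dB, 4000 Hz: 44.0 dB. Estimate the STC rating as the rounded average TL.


Given TL values at each frequency:
  125 Hz: 45.6 dB
  250 Hz: 16.1 dB
  500 Hz: 35.8 dB
  1000 Hz: 16.8 dB
  2000 Hz: 31.8 dB
  4000 Hz: 44.0 dB
Formula: STC ~ round(average of TL values)
Sum = 45.6 + 16.1 + 35.8 + 16.8 + 31.8 + 44.0 = 190.1
Average = 190.1 / 6 = 31.68
Rounded: 32

32


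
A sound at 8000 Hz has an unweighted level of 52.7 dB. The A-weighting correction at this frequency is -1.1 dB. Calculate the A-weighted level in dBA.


Given values:
  SPL = 52.7 dB
  A-weighting at 8000 Hz = -1.1 dB
Formula: L_A = SPL + A_weight
L_A = 52.7 + (-1.1)
L_A = 51.6

51.6 dBA


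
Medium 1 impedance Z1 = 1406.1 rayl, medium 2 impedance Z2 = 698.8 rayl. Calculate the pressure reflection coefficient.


Given values:
  Z1 = 1406.1 rayl, Z2 = 698.8 rayl
Formula: R = (Z2 - Z1) / (Z2 + Z1)
Numerator: Z2 - Z1 = 698.8 - 1406.1 = -707.3
Denominator: Z2 + Z1 = 698.8 + 1406.1 = 2104.9
R = -707.3 / 2104.9 = -0.336

-0.336


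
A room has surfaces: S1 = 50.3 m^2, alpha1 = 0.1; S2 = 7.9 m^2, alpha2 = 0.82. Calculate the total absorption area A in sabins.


Given surfaces:
  Surface 1: 50.3 * 0.1 = 5.03
  Surface 2: 7.9 * 0.82 = 6.478
Formula: A = sum(Si * alpha_i)
A = 5.03 + 6.478
A = 11.51

11.51 sabins


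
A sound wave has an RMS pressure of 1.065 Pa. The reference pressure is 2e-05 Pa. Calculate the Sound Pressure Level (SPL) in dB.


Given values:
  p = 1.065 Pa
  p_ref = 2e-05 Pa
Formula: SPL = 20 * log10(p / p_ref)
Compute ratio: p / p_ref = 1.065 / 2e-05 = 53250
Compute log10: log10(53250) = 4.72632
Multiply: SPL = 20 * 4.72632 = 94.53

94.53 dB


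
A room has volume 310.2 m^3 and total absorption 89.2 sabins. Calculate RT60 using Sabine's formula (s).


Given values:
  V = 310.2 m^3
  A = 89.2 sabins
Formula: RT60 = 0.161 * V / A
Numerator: 0.161 * 310.2 = 49.9422
RT60 = 49.9422 / 89.2 = 0.56

0.56 s


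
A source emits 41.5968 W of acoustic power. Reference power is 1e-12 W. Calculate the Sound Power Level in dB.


Given values:
  W = 41.5968 W
  W_ref = 1e-12 W
Formula: SWL = 10 * log10(W / W_ref)
Compute ratio: W / W_ref = 41596800000000
Compute log10: log10(41596800000000) = 13.61906
Multiply: SWL = 10 * 13.61906 = 136.19

136.19 dB


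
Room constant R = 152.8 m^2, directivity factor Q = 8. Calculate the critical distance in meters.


Given values:
  R = 152.8 m^2, Q = 8
Formula: d_c = 0.141 * sqrt(Q * R)
Compute Q * R = 8 * 152.8 = 1222.4
Compute sqrt(1222.4) = 34.9628
d_c = 0.141 * 34.9628 = 4.93

4.93 m


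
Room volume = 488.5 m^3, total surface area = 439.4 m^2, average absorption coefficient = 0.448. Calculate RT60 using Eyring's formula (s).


Given values:
  V = 488.5 m^3, S = 439.4 m^2, alpha = 0.448
Formula: RT60 = 0.161 * V / (-S * ln(1 - alpha))
Compute ln(1 - 0.448) = ln(0.552) = -0.594207
Denominator: -439.4 * -0.594207 = 261.0946
Numerator: 0.161 * 488.5 = 78.6485
RT60 = 78.6485 / 261.0946 = 0.301

0.301 s


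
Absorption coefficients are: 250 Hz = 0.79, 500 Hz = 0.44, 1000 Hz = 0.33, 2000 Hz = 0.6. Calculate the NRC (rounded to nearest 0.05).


Given values:
  a_250 = 0.79, a_500 = 0.44
  a_1000 = 0.33, a_2000 = 0.6
Formula: NRC = (a250 + a500 + a1000 + a2000) / 4
Sum = 0.79 + 0.44 + 0.33 + 0.6 = 2.16
NRC = 2.16 / 4 = 0.54
Rounded to nearest 0.05: 0.55

0.55


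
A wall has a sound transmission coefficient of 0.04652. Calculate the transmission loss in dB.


Given values:
  tau = 0.04652
Formula: TL = 10 * log10(1 / tau)
Compute 1 / tau = 1 / 0.04652 = 21.4961
Compute log10(21.4961) = 1.33236
TL = 10 * 1.33236 = 13.32

13.32 dB


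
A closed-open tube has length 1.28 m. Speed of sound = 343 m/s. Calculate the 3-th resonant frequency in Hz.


Given values:
  Tube type: closed-open, L = 1.28 m, c = 343 m/s, n = 3
Formula: f_n = (2n - 1) * c / (4 * L)
Compute 2n - 1 = 2*3 - 1 = 5
Compute 4 * L = 4 * 1.28 = 5.12
f = 5 * 343 / 5.12
f = 334.96

334.96 Hz


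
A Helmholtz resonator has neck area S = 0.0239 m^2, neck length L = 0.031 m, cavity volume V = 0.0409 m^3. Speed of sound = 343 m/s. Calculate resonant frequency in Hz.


Given values:
  S = 0.0239 m^2, L = 0.031 m, V = 0.0409 m^3, c = 343 m/s
Formula: f = (c / (2*pi)) * sqrt(S / (V * L))
Compute V * L = 0.0409 * 0.031 = 0.0012679
Compute S / (V * L) = 0.0239 / 0.0012679 = 18.8501
Compute sqrt(18.8501) = 4.34167
Compute c / (2*pi) = 343 / 6.283185 = 54.590148
f = 54.590148 * 4.34167 = 237.01

237.01 Hz


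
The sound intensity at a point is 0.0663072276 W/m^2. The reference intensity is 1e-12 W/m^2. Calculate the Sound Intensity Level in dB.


Given values:
  I = 0.0663072276 W/m^2
  I_ref = 1e-12 W/m^2
Formula: SIL = 10 * log10(I / I_ref)
Compute ratio: I / I_ref = 66307227600
Compute log10: log10(66307227600) = 10.821561
Multiply: SIL = 10 * 10.821561 = 108.22

108.22 dB


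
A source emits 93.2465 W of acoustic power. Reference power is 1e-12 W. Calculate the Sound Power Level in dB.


Given values:
  W = 93.2465 W
  W_ref = 1e-12 W
Formula: SWL = 10 * log10(W / W_ref)
Compute ratio: W / W_ref = 93246500000000
Compute log10: log10(93246500000000) = 13.969633
Multiply: SWL = 10 * 13.969633 = 139.7

139.7 dB


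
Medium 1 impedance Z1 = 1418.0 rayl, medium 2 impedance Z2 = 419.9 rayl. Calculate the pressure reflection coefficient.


Given values:
  Z1 = 1418.0 rayl, Z2 = 419.9 rayl
Formula: R = (Z2 - Z1) / (Z2 + Z1)
Numerator: Z2 - Z1 = 419.9 - 1418.0 = -998.1
Denominator: Z2 + Z1 = 419.9 + 1418.0 = 1837.9
R = -998.1 / 1837.9 = -0.5431

-0.5431


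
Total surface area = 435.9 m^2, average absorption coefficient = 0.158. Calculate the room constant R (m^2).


Given values:
  S = 435.9 m^2, alpha = 0.158
Formula: R = S * alpha / (1 - alpha)
Numerator: 435.9 * 0.158 = 68.8722
Denominator: 1 - 0.158 = 0.842
R = 68.8722 / 0.842 = 81.8

81.8 m^2


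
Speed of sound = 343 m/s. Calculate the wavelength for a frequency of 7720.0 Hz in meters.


Given values:
  c = 343 m/s, f = 7720.0 Hz
Formula: lambda = c / f
lambda = 343 / 7720.0
lambda = 0.0444

0.0444 m


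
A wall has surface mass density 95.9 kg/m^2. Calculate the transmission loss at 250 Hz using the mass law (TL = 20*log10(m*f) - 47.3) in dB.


Given values:
  m = 95.9 kg/m^2, f = 250 Hz
Formula: TL = 20 * log10(m * f) - 47.3
Compute m * f = 95.9 * 250 = 23975.0
Compute log10(23975.0) = 4.379759
Compute 20 * 4.379759 = 87.5952
TL = 87.5952 - 47.3 = 40.3

40.3 dB


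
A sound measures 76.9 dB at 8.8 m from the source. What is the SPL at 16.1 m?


Given values:
  SPL1 = 76.9 dB, r1 = 8.8 m, r2 = 16.1 m
Formula: SPL2 = SPL1 - 20 * log10(r2 / r1)
Compute ratio: r2 / r1 = 16.1 / 8.8 = 1.8295
Compute log10: log10(1.8295) = 0.262332
Compute drop: 20 * 0.262332 = 5.2466
SPL2 = 76.9 - 5.2466 = 71.65

71.65 dB


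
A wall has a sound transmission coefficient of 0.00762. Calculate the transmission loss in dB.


Given values:
  tau = 0.00762
Formula: TL = 10 * log10(1 / tau)
Compute 1 / tau = 1 / 0.00762 = 131.2336
Compute log10(131.2336) = 2.118045
TL = 10 * 2.118045 = 21.18

21.18 dB


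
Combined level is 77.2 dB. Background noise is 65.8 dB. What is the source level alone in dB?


Given values:
  L_total = 77.2 dB, L_bg = 65.8 dB
Formula: L_source = 10 * log10(10^(L_total/10) - 10^(L_bg/10))
Convert to linear:
  10^(77.2/10) = 52480746.025
  10^(65.8/10) = 3801893.9632
Difference: 52480746.025 - 3801893.9632 = 48678852.0618
L_source = 10 * log10(48678852.0618) = 76.87

76.87 dB


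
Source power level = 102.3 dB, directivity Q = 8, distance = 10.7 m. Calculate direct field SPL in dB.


Given values:
  Lw = 102.3 dB, Q = 8, r = 10.7 m
Formula: SPL = Lw + 10 * log10(Q / (4 * pi * r^2))
Compute 4 * pi * r^2 = 4 * pi * 10.7^2 = 1438.7238
Compute Q / denom = 8 / 1438.7238 = 0.00556048
Compute 10 * log10(0.00556048) = -22.5489
SPL = 102.3 + (-22.5489) = 79.75

79.75 dB


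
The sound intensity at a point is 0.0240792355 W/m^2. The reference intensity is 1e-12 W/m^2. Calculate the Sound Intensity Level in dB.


Given values:
  I = 0.0240792355 W/m^2
  I_ref = 1e-12 W/m^2
Formula: SIL = 10 * log10(I / I_ref)
Compute ratio: I / I_ref = 24079235500
Compute log10: log10(24079235500) = 10.381643
Multiply: SIL = 10 * 10.381643 = 103.82

103.82 dB


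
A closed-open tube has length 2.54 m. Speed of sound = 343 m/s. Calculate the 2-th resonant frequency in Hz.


Given values:
  Tube type: closed-open, L = 2.54 m, c = 343 m/s, n = 2
Formula: f_n = (2n - 1) * c / (4 * L)
Compute 2n - 1 = 2*2 - 1 = 3
Compute 4 * L = 4 * 2.54 = 10.16
f = 3 * 343 / 10.16
f = 101.28

101.28 Hz


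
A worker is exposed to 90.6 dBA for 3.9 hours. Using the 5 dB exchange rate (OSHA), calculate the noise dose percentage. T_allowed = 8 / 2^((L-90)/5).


Given values:
  L = 90.6 dBA, T = 3.9 hours
Formula: T_allowed = 8 / 2^((L - 90) / 5)
Compute exponent: (90.6 - 90) / 5 = 0.12
Compute 2^(0.12) = 1.086735
T_allowed = 8 / 1.086735 = 7.3615 hours
Dose = (T / T_allowed) * 100
Dose = (3.9 / 7.3615) * 100 = 52.98

52.98 %


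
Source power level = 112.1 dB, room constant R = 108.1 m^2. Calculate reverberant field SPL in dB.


Given values:
  Lw = 112.1 dB, R = 108.1 m^2
Formula: SPL = Lw + 10 * log10(4 / R)
Compute 4 / R = 4 / 108.1 = 0.037003
Compute 10 * log10(0.037003) = -14.3176
SPL = 112.1 + (-14.3176) = 97.78

97.78 dB


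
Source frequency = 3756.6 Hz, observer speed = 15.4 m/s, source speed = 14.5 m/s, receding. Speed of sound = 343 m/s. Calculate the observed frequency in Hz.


Given values:
  f_s = 3756.6 Hz, v_o = 15.4 m/s, v_s = 14.5 m/s
  Direction: receding
Formula: f_o = f_s * (c - v_o) / (c + v_s)
Numerator: c - v_o = 343 - 15.4 = 327.6
Denominator: c + v_s = 343 + 14.5 = 357.5
f_o = 3756.6 * 327.6 / 357.5 = 3442.41

3442.41 Hz


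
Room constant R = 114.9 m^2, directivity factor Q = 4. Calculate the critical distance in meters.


Given values:
  R = 114.9 m^2, Q = 4
Formula: d_c = 0.141 * sqrt(Q * R)
Compute Q * R = 4 * 114.9 = 459.6
Compute sqrt(459.6) = 21.4383
d_c = 0.141 * 21.4383 = 3.023

3.023 m


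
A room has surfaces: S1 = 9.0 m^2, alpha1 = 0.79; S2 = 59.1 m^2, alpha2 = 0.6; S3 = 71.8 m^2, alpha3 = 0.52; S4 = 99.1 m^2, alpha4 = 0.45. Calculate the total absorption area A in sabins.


Given surfaces:
  Surface 1: 9.0 * 0.79 = 7.11
  Surface 2: 59.1 * 0.6 = 35.46
  Surface 3: 71.8 * 0.52 = 37.336
  Surface 4: 99.1 * 0.45 = 44.595
Formula: A = sum(Si * alpha_i)
A = 7.11 + 35.46 + 37.336 + 44.595
A = 124.5

124.5 sabins


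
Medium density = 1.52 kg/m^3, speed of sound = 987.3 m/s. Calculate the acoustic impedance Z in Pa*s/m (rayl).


Given values:
  rho = 1.52 kg/m^3
  c = 987.3 m/s
Formula: Z = rho * c
Z = 1.52 * 987.3
Z = 1500.7

1500.7 rayl


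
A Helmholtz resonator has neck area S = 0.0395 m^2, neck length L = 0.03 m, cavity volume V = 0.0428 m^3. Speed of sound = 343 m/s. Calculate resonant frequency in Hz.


Given values:
  S = 0.0395 m^2, L = 0.03 m, V = 0.0428 m^3, c = 343 m/s
Formula: f = (c / (2*pi)) * sqrt(S / (V * L))
Compute V * L = 0.0428 * 0.03 = 0.001284
Compute S / (V * L) = 0.0395 / 0.001284 = 30.7632
Compute sqrt(30.7632) = 5.546458
Compute c / (2*pi) = 343 / 6.283185 = 54.590148
f = 54.590148 * 5.546458 = 302.78

302.78 Hz


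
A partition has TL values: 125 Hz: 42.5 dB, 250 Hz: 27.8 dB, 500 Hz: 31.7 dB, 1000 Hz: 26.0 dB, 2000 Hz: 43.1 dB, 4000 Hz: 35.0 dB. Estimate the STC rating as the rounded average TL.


Given TL values at each frequency:
  125 Hz: 42.5 dB
  250 Hz: 27.8 dB
  500 Hz: 31.7 dB
  1000 Hz: 26.0 dB
  2000 Hz: 43.1 dB
  4000 Hz: 35.0 dB
Formula: STC ~ round(average of TL values)
Sum = 42.5 + 27.8 + 31.7 + 26.0 + 43.1 + 35.0 = 206.1
Average = 206.1 / 6 = 34.35
Rounded: 34

34


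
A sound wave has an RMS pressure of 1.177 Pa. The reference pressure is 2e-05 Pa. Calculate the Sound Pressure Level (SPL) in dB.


Given values:
  p = 1.177 Pa
  p_ref = 2e-05 Pa
Formula: SPL = 20 * log10(p / p_ref)
Compute ratio: p / p_ref = 1.177 / 2e-05 = 58850
Compute log10: log10(58850) = 4.769746
Multiply: SPL = 20 * 4.769746 = 95.39

95.39 dB


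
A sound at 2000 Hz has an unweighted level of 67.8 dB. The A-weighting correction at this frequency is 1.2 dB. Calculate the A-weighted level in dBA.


Given values:
  SPL = 67.8 dB
  A-weighting at 2000 Hz = 1.2 dB
Formula: L_A = SPL + A_weight
L_A = 67.8 + (1.2)
L_A = 69.0

69.0 dBA


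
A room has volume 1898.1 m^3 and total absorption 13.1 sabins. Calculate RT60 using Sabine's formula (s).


Given values:
  V = 1898.1 m^3
  A = 13.1 sabins
Formula: RT60 = 0.161 * V / A
Numerator: 0.161 * 1898.1 = 305.5941
RT60 = 305.5941 / 13.1 = 23.328

23.328 s


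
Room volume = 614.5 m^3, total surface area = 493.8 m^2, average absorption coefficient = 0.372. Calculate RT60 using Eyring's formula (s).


Given values:
  V = 614.5 m^3, S = 493.8 m^2, alpha = 0.372
Formula: RT60 = 0.161 * V / (-S * ln(1 - alpha))
Compute ln(1 - 0.372) = ln(0.628) = -0.465215
Denominator: -493.8 * -0.465215 = 229.7232
Numerator: 0.161 * 614.5 = 98.9345
RT60 = 98.9345 / 229.7232 = 0.431

0.431 s


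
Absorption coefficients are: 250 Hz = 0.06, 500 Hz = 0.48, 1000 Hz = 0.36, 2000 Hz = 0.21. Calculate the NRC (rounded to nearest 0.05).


Given values:
  a_250 = 0.06, a_500 = 0.48
  a_1000 = 0.36, a_2000 = 0.21
Formula: NRC = (a250 + a500 + a1000 + a2000) / 4
Sum = 0.06 + 0.48 + 0.36 + 0.21 = 1.11
NRC = 1.11 / 4 = 0.2775
Rounded to nearest 0.05: 0.3

0.3


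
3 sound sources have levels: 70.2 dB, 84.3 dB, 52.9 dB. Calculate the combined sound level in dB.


Formula: L_total = 10 * log10( sum(10^(Li/10)) )
  Source 1: 10^(70.2/10) = 10471285.4805
  Source 2: 10^(84.3/10) = 269153480.3927
  Source 3: 10^(52.9/10) = 194984.46
Sum of linear values = 279819750.3332
L_total = 10 * log10(279819750.3332) = 84.47

84.47 dB


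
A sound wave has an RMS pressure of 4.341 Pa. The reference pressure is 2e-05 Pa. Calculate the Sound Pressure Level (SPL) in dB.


Given values:
  p = 4.341 Pa
  p_ref = 2e-05 Pa
Formula: SPL = 20 * log10(p / p_ref)
Compute ratio: p / p_ref = 4.341 / 2e-05 = 217050
Compute log10: log10(217050) = 5.33656
Multiply: SPL = 20 * 5.33656 = 106.73

106.73 dB


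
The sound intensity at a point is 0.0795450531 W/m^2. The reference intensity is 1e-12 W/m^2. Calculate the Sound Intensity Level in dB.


Given values:
  I = 0.0795450531 W/m^2
  I_ref = 1e-12 W/m^2
Formula: SIL = 10 * log10(I / I_ref)
Compute ratio: I / I_ref = 79545053100
Compute log10: log10(79545053100) = 10.900613
Multiply: SIL = 10 * 10.900613 = 109.01

109.01 dB


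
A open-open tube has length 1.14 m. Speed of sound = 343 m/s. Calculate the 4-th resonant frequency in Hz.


Given values:
  Tube type: open-open, L = 1.14 m, c = 343 m/s, n = 4
Formula: f_n = n * c / (2 * L)
Compute 2 * L = 2 * 1.14 = 2.28
f = 4 * 343 / 2.28
f = 601.75

601.75 Hz


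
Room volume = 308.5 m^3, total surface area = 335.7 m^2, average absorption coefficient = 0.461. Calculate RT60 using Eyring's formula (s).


Given values:
  V = 308.5 m^3, S = 335.7 m^2, alpha = 0.461
Formula: RT60 = 0.161 * V / (-S * ln(1 - alpha))
Compute ln(1 - 0.461) = ln(0.539) = -0.61804
Denominator: -335.7 * -0.61804 = 207.476
Numerator: 0.161 * 308.5 = 49.6685
RT60 = 49.6685 / 207.476 = 0.239

0.239 s


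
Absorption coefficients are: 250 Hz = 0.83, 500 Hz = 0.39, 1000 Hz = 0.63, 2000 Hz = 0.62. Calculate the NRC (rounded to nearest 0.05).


Given values:
  a_250 = 0.83, a_500 = 0.39
  a_1000 = 0.63, a_2000 = 0.62
Formula: NRC = (a250 + a500 + a1000 + a2000) / 4
Sum = 0.83 + 0.39 + 0.63 + 0.62 = 2.47
NRC = 2.47 / 4 = 0.6175
Rounded to nearest 0.05: 0.6

0.6


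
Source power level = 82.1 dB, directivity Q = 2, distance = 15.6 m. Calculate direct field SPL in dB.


Given values:
  Lw = 82.1 dB, Q = 2, r = 15.6 m
Formula: SPL = Lw + 10 * log10(Q / (4 * pi * r^2))
Compute 4 * pi * r^2 = 4 * pi * 15.6^2 = 3058.152
Compute Q / denom = 2 / 3058.152 = 0.00065399
Compute 10 * log10(0.00065399) = -31.8443
SPL = 82.1 + (-31.8443) = 50.26

50.26 dB


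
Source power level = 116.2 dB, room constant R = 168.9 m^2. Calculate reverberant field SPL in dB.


Given values:
  Lw = 116.2 dB, R = 168.9 m^2
Formula: SPL = Lw + 10 * log10(4 / R)
Compute 4 / R = 4 / 168.9 = 0.023683
Compute 10 * log10(0.023683) = -16.2556
SPL = 116.2 + (-16.2556) = 99.94

99.94 dB


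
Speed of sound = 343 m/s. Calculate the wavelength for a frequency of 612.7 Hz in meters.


Given values:
  c = 343 m/s, f = 612.7 Hz
Formula: lambda = c / f
lambda = 343 / 612.7
lambda = 0.5598

0.5598 m


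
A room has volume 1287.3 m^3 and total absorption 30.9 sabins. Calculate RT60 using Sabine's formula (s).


Given values:
  V = 1287.3 m^3
  A = 30.9 sabins
Formula: RT60 = 0.161 * V / A
Numerator: 0.161 * 1287.3 = 207.2553
RT60 = 207.2553 / 30.9 = 6.707

6.707 s


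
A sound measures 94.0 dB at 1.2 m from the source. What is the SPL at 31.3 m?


Given values:
  SPL1 = 94.0 dB, r1 = 1.2 m, r2 = 31.3 m
Formula: SPL2 = SPL1 - 20 * log10(r2 / r1)
Compute ratio: r2 / r1 = 31.3 / 1.2 = 26.0833
Compute log10: log10(26.0833) = 1.416363
Compute drop: 20 * 1.416363 = 28.3273
SPL2 = 94.0 - 28.3273 = 65.67

65.67 dB


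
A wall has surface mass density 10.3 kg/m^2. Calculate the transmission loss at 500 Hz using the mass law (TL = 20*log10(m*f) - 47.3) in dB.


Given values:
  m = 10.3 kg/m^2, f = 500 Hz
Formula: TL = 20 * log10(m * f) - 47.3
Compute m * f = 10.3 * 500 = 5150.0
Compute log10(5150.0) = 3.711807
Compute 20 * 3.711807 = 74.2361
TL = 74.2361 - 47.3 = 26.94

26.94 dB


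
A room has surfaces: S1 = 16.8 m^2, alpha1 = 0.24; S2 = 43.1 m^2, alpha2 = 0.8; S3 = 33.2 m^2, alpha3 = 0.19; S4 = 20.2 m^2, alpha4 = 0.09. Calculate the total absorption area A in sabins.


Given surfaces:
  Surface 1: 16.8 * 0.24 = 4.032
  Surface 2: 43.1 * 0.8 = 34.48
  Surface 3: 33.2 * 0.19 = 6.308
  Surface 4: 20.2 * 0.09 = 1.818
Formula: A = sum(Si * alpha_i)
A = 4.032 + 34.48 + 6.308 + 1.818
A = 46.64

46.64 sabins


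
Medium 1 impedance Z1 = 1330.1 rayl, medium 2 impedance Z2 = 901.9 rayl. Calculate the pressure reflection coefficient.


Given values:
  Z1 = 1330.1 rayl, Z2 = 901.9 rayl
Formula: R = (Z2 - Z1) / (Z2 + Z1)
Numerator: Z2 - Z1 = 901.9 - 1330.1 = -428.2
Denominator: Z2 + Z1 = 901.9 + 1330.1 = 2232.0
R = -428.2 / 2232.0 = -0.1918

-0.1918


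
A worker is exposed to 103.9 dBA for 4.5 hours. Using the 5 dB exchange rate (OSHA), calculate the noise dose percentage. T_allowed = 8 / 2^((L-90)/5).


Given values:
  L = 103.9 dBA, T = 4.5 hours
Formula: T_allowed = 8 / 2^((L - 90) / 5)
Compute exponent: (103.9 - 90) / 5 = 2.78
Compute 2^(2.78) = 6.868523
T_allowed = 8 / 6.868523 = 1.164734 hours
Dose = (T / T_allowed) * 100
Dose = (4.5 / 1.164734) * 100 = 386.35

386.35 %


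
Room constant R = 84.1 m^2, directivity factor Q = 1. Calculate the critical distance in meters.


Given values:
  R = 84.1 m^2, Q = 1
Formula: d_c = 0.141 * sqrt(Q * R)
Compute Q * R = 1 * 84.1 = 84.1
Compute sqrt(84.1) = 9.1706
d_c = 0.141 * 9.1706 = 1.293

1.293 m


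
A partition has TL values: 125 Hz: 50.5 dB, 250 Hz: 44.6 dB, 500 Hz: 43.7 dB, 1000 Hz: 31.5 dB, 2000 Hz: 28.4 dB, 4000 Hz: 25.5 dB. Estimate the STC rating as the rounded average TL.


Given TL values at each frequency:
  125 Hz: 50.5 dB
  250 Hz: 44.6 dB
  500 Hz: 43.7 dB
  1000 Hz: 31.5 dB
  2000 Hz: 28.4 dB
  4000 Hz: 25.5 dB
Formula: STC ~ round(average of TL values)
Sum = 50.5 + 44.6 + 43.7 + 31.5 + 28.4 + 25.5 = 224.2
Average = 224.2 / 6 = 37.37
Rounded: 37

37


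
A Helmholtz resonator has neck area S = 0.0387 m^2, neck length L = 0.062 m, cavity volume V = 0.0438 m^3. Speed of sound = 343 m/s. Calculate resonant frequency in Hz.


Given values:
  S = 0.0387 m^2, L = 0.062 m, V = 0.0438 m^3, c = 343 m/s
Formula: f = (c / (2*pi)) * sqrt(S / (V * L))
Compute V * L = 0.0438 * 0.062 = 0.0027156
Compute S / (V * L) = 0.0387 / 0.0027156 = 14.251
Compute sqrt(14.251) = 3.77505
Compute c / (2*pi) = 343 / 6.283185 = 54.590148
f = 54.590148 * 3.77505 = 206.08

206.08 Hz


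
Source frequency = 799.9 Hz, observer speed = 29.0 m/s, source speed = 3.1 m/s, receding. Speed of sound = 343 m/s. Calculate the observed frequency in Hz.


Given values:
  f_s = 799.9 Hz, v_o = 29.0 m/s, v_s = 3.1 m/s
  Direction: receding
Formula: f_o = f_s * (c - v_o) / (c + v_s)
Numerator: c - v_o = 343 - 29.0 = 314.0
Denominator: c + v_s = 343 + 3.1 = 346.1
f_o = 799.9 * 314.0 / 346.1 = 725.71

725.71 Hz


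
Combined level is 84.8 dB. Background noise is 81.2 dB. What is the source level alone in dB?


Given values:
  L_total = 84.8 dB, L_bg = 81.2 dB
Formula: L_source = 10 * log10(10^(L_total/10) - 10^(L_bg/10))
Convert to linear:
  10^(84.8/10) = 301995172.0402
  10^(81.2/10) = 131825673.8556
Difference: 301995172.0402 - 131825673.8556 = 170169498.1846
L_source = 10 * log10(170169498.1846) = 82.31

82.31 dB


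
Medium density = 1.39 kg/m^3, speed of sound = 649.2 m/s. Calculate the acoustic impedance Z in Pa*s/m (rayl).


Given values:
  rho = 1.39 kg/m^3
  c = 649.2 m/s
Formula: Z = rho * c
Z = 1.39 * 649.2
Z = 902.39

902.39 rayl


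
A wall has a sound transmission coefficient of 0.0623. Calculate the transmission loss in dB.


Given values:
  tau = 0.0623
Formula: TL = 10 * log10(1 / tau)
Compute 1 / tau = 1 / 0.0623 = 16.0514
Compute log10(16.0514) = 1.205513
TL = 10 * 1.205513 = 12.06

12.06 dB


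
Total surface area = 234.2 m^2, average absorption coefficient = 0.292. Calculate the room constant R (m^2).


Given values:
  S = 234.2 m^2, alpha = 0.292
Formula: R = S * alpha / (1 - alpha)
Numerator: 234.2 * 0.292 = 68.3864
Denominator: 1 - 0.292 = 0.708
R = 68.3864 / 0.708 = 96.59

96.59 m^2


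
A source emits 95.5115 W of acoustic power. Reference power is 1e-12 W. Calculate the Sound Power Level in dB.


Given values:
  W = 95.5115 W
  W_ref = 1e-12 W
Formula: SWL = 10 * log10(W / W_ref)
Compute ratio: W / W_ref = 95511500000000
Compute log10: log10(95511500000000) = 13.980056
Multiply: SWL = 10 * 13.980056 = 139.8

139.8 dB


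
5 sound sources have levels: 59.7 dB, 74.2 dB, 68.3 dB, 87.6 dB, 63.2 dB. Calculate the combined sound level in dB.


Formula: L_total = 10 * log10( sum(10^(Li/10)) )
  Source 1: 10^(59.7/10) = 933254.3008
  Source 2: 10^(74.2/10) = 26302679.919
  Source 3: 10^(68.3/10) = 6760829.7539
  Source 4: 10^(87.6/10) = 575439937.3372
  Source 5: 10^(63.2/10) = 2089296.1309
Sum of linear values = 611525997.4418
L_total = 10 * log10(611525997.4418) = 87.86

87.86 dB


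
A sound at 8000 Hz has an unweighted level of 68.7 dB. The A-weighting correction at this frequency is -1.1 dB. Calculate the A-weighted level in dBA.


Given values:
  SPL = 68.7 dB
  A-weighting at 8000 Hz = -1.1 dB
Formula: L_A = SPL + A_weight
L_A = 68.7 + (-1.1)
L_A = 67.6

67.6 dBA


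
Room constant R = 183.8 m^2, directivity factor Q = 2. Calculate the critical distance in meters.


Given values:
  R = 183.8 m^2, Q = 2
Formula: d_c = 0.141 * sqrt(Q * R)
Compute Q * R = 2 * 183.8 = 367.6
Compute sqrt(367.6) = 19.1729
d_c = 0.141 * 19.1729 = 2.703

2.703 m
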